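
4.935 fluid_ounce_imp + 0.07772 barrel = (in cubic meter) 1 fluid_ounce_imp = 2.8413063e-05 m^3, so 4.935 fluid_ounce_imp = 4.935 * 2.8413063e-05 = 0.00014021846 m^3. 1 barrel = 0.15898729 m^3, so 0.07772 barrel = 0.07772 * 0.15898729 = 0.012356493 m^3. Sum: 0.00014021846 + 0.012356493 = 0.012496711 m^3. 0.012496711 m^3 = 0.012496711 cubic meter ≈ 0.0125 cubic meter (4 s.f.). Final answer: 0.0125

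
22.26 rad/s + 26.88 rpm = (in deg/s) 22.26 rad/s is already in rad/s. 1 rpm = 0.10471976 rad/s, so 26.88 rpm = 26.88 * 0.10471976 = 2.814867 rad/s. Sum: 22.26 + 2.814867 = 25.074867 rad/s. 1 deg/s = 0.017453293 rad/s, so 25.074867 rad/s = 25.074867 / 0.017453293 = 1436.6841 deg/s ≈ 1437 deg/s (4 s.f.). Final answer: 1437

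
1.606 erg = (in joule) 1.606e-07. Check: 1 erg = 1e-07 J, so 1.606 erg = 1.606 * 1e-07 = 1.606e-07 J. 1.606e-07 J = 1.606e-07 joule.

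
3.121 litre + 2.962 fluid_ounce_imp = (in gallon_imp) 0.705. Check: 1 litre = 0.001 m^3, so 3.121 litre = 3.121 * 0.001 = 0.003121 m^3. 1 fluid_ounce_imp = 2.8413063e-05 m^3, so 2.962 fluid_ounce_imp = 2.962 * 2.8413063e-05 = 8.4159491e-05 m^3. Sum: 0.003121 + 8.4159491e-05 = 0.0032051595 m^3. 1 gallon_imp = 0.00454609 m^3, so 0.0032051595 m^3 = 0.0032051595 / 0.00454609 = 0.70503652 gallon_imp ≈ 0.705 gallon_imp (4 s.f.).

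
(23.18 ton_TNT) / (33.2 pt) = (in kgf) 8.444e+11. Check: 1 ton_TNT = 4.184e+09 J, so 23.18 ton_TNT = 23.18 * 4.184e+09 = 9.698512e+10 J. 1 pt = 0.00035277778 m, so 33.2 pt = 33.2 * 0.00035277778 = 0.011712222 m. Combine: 9.698512e+10 J / 0.011712222 m = 8.2806762e+12 N. 1 kgf = 9.80665 N, so 8.2806762e+12 N = 8.2806762e+12 / 9.80665 = 8.4439398e+11 kgf ≈ 8.444e+11 kgf (4 s.f.).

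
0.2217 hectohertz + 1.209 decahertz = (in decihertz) 342.6. Check: 1 hectohertz = 100 Hz, so 0.2217 hectohertz = 0.2217 * 100 = 22.17 Hz. 1 decahertz = 10 Hz, so 1.209 decahertz = 1.209 * 10 = 12.09 Hz. Sum: 22.17 + 12.09 = 34.26 Hz. 1 decihertz = 0.1 Hz, so 34.26 Hz = 34.26 / 0.1 = 342.6 decihertz.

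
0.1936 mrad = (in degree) 1 mrad = 0.001 rad, so 0.1936 mrad = 0.1936 * 0.001 = 0.0001936 rad. 1 degree = 0.017453293 rad, so 0.0001936 rad = 0.0001936 / 0.017453293 = 0.011092463 degree ≈ 0.01109 degree (4 s.f.). Final answer: 0.01109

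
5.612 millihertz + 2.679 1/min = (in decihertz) 0.5026. Check: 1 millihertz = 0.001 Hz, so 5.612 millihertz = 5.612 * 0.001 = 0.005612 Hz. 1 1/min = 0.016666667 Hz, so 2.679 1/min = 2.679 * 0.016666667 = 0.04465 Hz. Sum: 0.005612 + 0.04465 = 0.050262 Hz. 1 decihertz = 0.1 Hz, so 0.050262 Hz = 0.050262 / 0.1 = 0.50262 decihertz ≈ 0.5026 decihertz (4 s.f.).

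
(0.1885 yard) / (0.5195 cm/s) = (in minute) 1 yard = 0.9144 m, so 0.1885 yard = 0.1885 * 0.9144 = 0.1723644 m. 1 cm/s = 0.01 m/s, so 0.5195 cm/s = 0.5195 * 0.01 = 0.005195 m/s. Combine: 0.1723644 m / 0.005195 m/s = 33.178903 s. 1 minute = 60 s, so 33.178903 s = 33.178903 / 60 = 0.55298171 minute ≈ 0.553 minute (4 s.f.). Final answer: 0.553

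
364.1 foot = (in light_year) 1 foot = 0.3048 m, so 364.1 foot = 364.1 * 0.3048 = 110.97768 m. 1 light_year = 9.4607305e+15 m, so 110.97768 m = 110.97768 / 9.4607305e+15 = 1.173035e-14 light_year ≈ 1.173e-14 light_year (4 s.f.). Final answer: 1.173e-14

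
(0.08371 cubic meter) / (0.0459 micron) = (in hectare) 0.08371 cubic meter = 0.08371 m^3. 1 micron = 1e-06 m, so 0.0459 micron = 0.0459 * 1e-06 = 4.59e-08 m. Combine: 0.08371 m^3 / 4.59e-08 m = 1823747.3 m^2. 1 hectare = 10000 m^2, so 1823747.3 m^2 = 1823747.3 / 10000 = 182.37473 hectare ≈ 182.4 hectare (4 s.f.). Final answer: 182.4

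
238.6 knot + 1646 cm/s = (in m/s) 1 knot = 0.51444444 m/s, so 238.6 knot = 238.6 * 0.51444444 = 122.74644 m/s. 1 cm/s = 0.01 m/s, so 1646 cm/s = 1646 * 0.01 = 16.46 m/s. Sum: 122.74644 + 16.46 = 139.20644 m/s. Result: 139.20644 m/s ≈ 139.2 m/s (4 s.f.). Final answer: 139.2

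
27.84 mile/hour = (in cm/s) 1245. Check: 1 mile/hour = 0.44704 m/s, so 27.84 mile/hour = 27.84 * 0.44704 = 12.445594 m/s. 1 cm/s = 0.01 m/s, so 12.445594 m/s = 12.445594 / 0.01 = 1244.5594 cm/s ≈ 1245 cm/s (4 s.f.).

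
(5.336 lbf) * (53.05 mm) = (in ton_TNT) 3.01e-10. Check: 1 lbf = 4.4482216 N, so 5.336 lbf = 5.336 * 4.4482216 = 23.735711 N. 1 mm = 0.001 m, so 53.05 mm = 53.05 * 0.001 = 0.05305 m. Combine: 23.735711 N * 0.05305 m = 1.2591794 J. 1 ton_TNT = 4.184e+09 J, so 1.2591794 J = 1.2591794 / 4.184e+09 = 3.0095111e-10 ton_TNT ≈ 3.01e-10 ton_TNT (4 s.f.).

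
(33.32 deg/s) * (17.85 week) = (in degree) 3.597e+08. Check: 1 deg/s = 0.017453293 rad/s, so 33.32 deg/s = 33.32 * 0.017453293 = 0.58154371 rad/s. 1 week = 604800 s, so 17.85 week = 17.85 * 604800 = 10795680 s. Combine: 0.58154371 rad/s * 10795680 s = 6278159.8 rad. 1 degree = 0.017453293 rad, so 6278159.8 rad = 6278159.8 / 0.017453293 = 3.5971206e+08 degree ≈ 3.597e+08 degree (4 s.f.).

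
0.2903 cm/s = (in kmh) 1 cm/s = 0.01 m/s, so 0.2903 cm/s = 0.2903 * 0.01 = 0.002903 m/s. 1 kmh = 0.27777778 m/s, so 0.002903 m/s = 0.002903 / 0.27777778 = 0.0104508 kmh ≈ 0.01045 kmh (4 s.f.). Final answer: 0.01045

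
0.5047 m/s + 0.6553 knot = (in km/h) 3.031. Check: 0.5047 m/s is already in m/s. 1 knot = 0.51444444 m/s, so 0.6553 knot = 0.6553 * 0.51444444 = 0.33711544 m/s. Sum: 0.5047 + 0.33711544 = 0.84181544 m/s. 1 km/h = 0.27777778 m/s, so 0.84181544 m/s = 0.84181544 / 0.27777778 = 3.0305356 km/h ≈ 3.031 km/h (4 s.f.).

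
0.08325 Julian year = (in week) 4.344. Check: 1 Julian year = 31557600 s, so 0.08325 Julian year = 0.08325 * 31557600 = 2627170.2 s. 1 week = 604800 s, so 2627170.2 s = 2627170.2 / 604800 = 4.3438661 week ≈ 4.344 week (4 s.f.).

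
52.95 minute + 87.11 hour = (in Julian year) 0.01004. Check: 1 minute = 60 s, so 52.95 minute = 52.95 * 60 = 3177 s. 1 hour = 3600 s, so 87.11 hour = 87.11 * 3600 = 313596 s. Sum: 3177 + 313596 = 316773 s. 1 Julian year = 31557600 s, so 316773 s = 316773 / 31557600 = 0.010037931 Julian year ≈ 0.01004 Julian year (4 s.f.).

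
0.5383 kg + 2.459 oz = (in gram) 0.5383 kg is already in kg. 1 oz = 0.028349523 kg, so 2.459 oz = 2.459 * 0.028349523 = 0.069711477 kg. Sum: 0.5383 + 0.069711477 = 0.60801148 kg. 1 gram = 0.001 kg, so 0.60801148 kg = 0.60801148 / 0.001 = 608.01148 gram ≈ 608 gram (4 s.f.). Final answer: 608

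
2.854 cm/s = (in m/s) 1 cm/s = 0.01 m/s, so 2.854 cm/s = 2.854 * 0.01 = 0.02854 m/s. Result: 0.02854 m/s. Final answer: 0.02854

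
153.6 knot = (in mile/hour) 1 knot = 0.51444444 m/s, so 153.6 knot = 153.6 * 0.51444444 = 79.018667 m/s. 1 mile/hour = 0.44704 m/s, so 79.018667 m/s = 79.018667 / 0.44704 = 176.75972 mile/hour ≈ 176.8 mile/hour (4 s.f.). Final answer: 176.8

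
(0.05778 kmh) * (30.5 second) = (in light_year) 5.174e-17. Check: 1 kmh = 0.27777778 m/s, so 0.05778 kmh = 0.05778 * 0.27777778 = 0.01605 m/s. 30.5 second = 30.5 s. Combine: 0.01605 m/s * 30.5 s = 0.489525 m. 1 light_year = 9.4607305e+15 m, so 0.489525 m = 0.489525 / 9.4607305e+15 = 5.1742833e-17 light_year ≈ 5.174e-17 light_year (4 s.f.).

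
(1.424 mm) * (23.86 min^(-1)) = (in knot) 1 mm = 0.001 m, so 1.424 mm = 1.424 * 0.001 = 0.001424 m. 1 min^(-1) = 0.016666667 Hz, so 23.86 min^(-1) = 23.86 * 0.016666667 = 0.39766667 Hz. Combine: 0.001424 m * 0.39766667 Hz = 0.00056627733 m/s. 1 knot = 0.51444444 m/s, so 0.00056627733 m/s = 0.00056627733 / 0.51444444 = 0.0011007551 knot ≈ 0.001101 knot (4 s.f.). Final answer: 0.001101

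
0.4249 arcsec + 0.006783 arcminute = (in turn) 1 arcsec = 4.8481368e-06 rad, so 0.4249 arcsec = 0.4249 * 4.8481368e-06 = 2.0599733e-06 rad. 1 arcminute = 0.00029088821 rad, so 0.006783 arcminute = 0.006783 * 0.00029088821 = 1.9730947e-06 rad. Sum: 2.0599733e-06 + 1.9730947e-06 = 4.0330681e-06 rad. 1 turn = 6.2831853 rad, so 4.0330681e-06 rad = 4.0330681e-06 / 6.2831853 = 6.4188272e-07 turn ≈ 6.419e-07 turn (4 s.f.). Final answer: 6.419e-07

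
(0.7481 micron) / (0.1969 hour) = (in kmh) 1 micron = 1e-06 m, so 0.7481 micron = 0.7481 * 1e-06 = 7.481e-07 m. 1 hour = 3600 s, so 0.1969 hour = 0.1969 * 3600 = 708.84 s. Combine: 7.481e-07 m / 708.84 s = 1.0553863e-09 m/s. 1 kmh = 0.27777778 m/s, so 1.0553863e-09 m/s = 1.0553863e-09 / 0.27777778 = 3.7993906e-09 kmh ≈ 3.799e-09 kmh (4 s.f.). Final answer: 3.799e-09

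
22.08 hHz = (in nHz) 1 hHz = 100 Hz, so 22.08 hHz = 22.08 * 100 = 2208 Hz. 1 nHz = 1e-09 Hz, so 2208 Hz = 2208 / 1e-09 = 2.208e+12 nHz. Final answer: 2.208e+12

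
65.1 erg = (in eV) 1 erg = 1e-07 J, so 65.1 erg = 65.1 * 1e-07 = 6.51e-06 J. 1 eV = 1.6021766e-19 J, so 6.51e-06 J = 6.51e-06 / 1.6021766e-19 = 4.0632224e+13 eV ≈ 4.063e+13 eV (4 s.f.). Final answer: 4.063e+13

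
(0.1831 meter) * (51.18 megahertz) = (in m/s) 0.1831 meter = 0.1831 m. 1 megahertz = 1000000 Hz, so 51.18 megahertz = 51.18 * 1000000 = 51180000 Hz. Combine: 0.1831 m * 51180000 Hz = 9371058 m/s. Result: 9371058 m/s ≈ 9.371e+06 m/s (4 s.f.). Final answer: 9.371e+06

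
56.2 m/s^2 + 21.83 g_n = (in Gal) 56.2 m/s^2 is already in m/s^2. 1 g_n = 9.80665 m/s^2, so 21.83 g_n = 21.83 * 9.80665 = 214.07917 m/s^2. Sum: 56.2 + 214.07917 = 270.27917 m/s^2. 1 Gal = 0.01 m/s^2, so 270.27917 m/s^2 = 270.27917 / 0.01 = 27027.917 Gal ≈ 2.703e+04 Gal (4 s.f.). Final answer: 2.703e+04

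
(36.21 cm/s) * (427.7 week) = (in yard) 1 cm/s = 0.01 m/s, so 36.21 cm/s = 36.21 * 0.01 = 0.3621 m/s. 1 week = 604800 s, so 427.7 week = 427.7 * 604800 = 2.5867296e+08 s. Combine: 0.3621 m/s * 2.5867296e+08 s = 93665479 m. 1 yard = 0.9144 m, so 93665479 m = 93665479 / 0.9144 = 1.0243381e+08 yard ≈ 1.024e+08 yard (4 s.f.). Final answer: 1.024e+08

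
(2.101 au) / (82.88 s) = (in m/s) 3.792e+09. Check: 1 au = 1.4959787e+11 m, so 2.101 au = 2.101 * 1.4959787e+11 = 3.1430513e+11 m. 82.88 s is already in s. Combine: 3.1430513e+11 m / 82.88 s = 3.7922916e+09 m/s. Result: 3.7922916e+09 m/s ≈ 3.792e+09 m/s (4 s.f.).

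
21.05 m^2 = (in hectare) 0.002105. Check: 1 hectare = 10000 m^2, so 21.05 m^2 = 21.05 / 10000 = 0.002105 hectare.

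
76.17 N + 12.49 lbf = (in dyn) 1.317e+07. Check: 76.17 N is already in N. 1 lbf = 4.4482216 N, so 12.49 lbf = 12.49 * 4.4482216 = 55.558288 N. Sum: 76.17 + 55.558288 = 131.72829 N. 1 dyn = 1e-05 N, so 131.72829 N = 131.72829 / 1e-05 = 13172829 dyn ≈ 1.317e+07 dyn (4 s.f.).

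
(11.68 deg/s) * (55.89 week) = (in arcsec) 1 deg/s = 0.017453293 rad/s, so 11.68 deg/s = 11.68 * 0.017453293 = 0.20385446 rad/s. 1 week = 604800 s, so 55.89 week = 55.89 * 604800 = 33802272 s. Combine: 0.20385446 rad/s * 33802272 s = 6890743.8 rad. 1 arcsec = 4.8481368e-06 rad, so 6890743.8 rad = 6890743.8 / 4.8481368e-06 = 1.4213179e+12 arcsec ≈ 1.421e+12 arcsec (4 s.f.). Final answer: 1.421e+12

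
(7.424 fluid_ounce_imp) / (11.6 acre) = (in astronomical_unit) 3.004e-20. Check: 1 fluid_ounce_imp = 2.8413063e-05 m^3, so 7.424 fluid_ounce_imp = 7.424 * 2.8413063e-05 = 0.00021093858 m^3. 1 acre = 4046.8564 m^2, so 11.6 acre = 11.6 * 4046.8564 = 46943.534 m^2. Combine: 0.00021093858 m^3 / 46943.534 m^2 = 4.4934532e-09 m. 1 astronomical_unit = 1.4959787e+11 m, so 4.4934532e-09 m = 4.4934532e-09 / 1.4959787e+11 = 3.0036879e-20 astronomical_unit ≈ 3.004e-20 astronomical_unit (4 s.f.).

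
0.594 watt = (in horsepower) 0.0007966. Check: 0.594 watt = 0.594 W. 1 horsepower = 745.69987 W, so 0.594 W = 0.594 / 745.69987 = 0.00079656712 horsepower ≈ 0.0007966 horsepower (4 s.f.).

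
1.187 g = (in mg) 1 g = 0.001 kg, so 1.187 g = 1.187 * 0.001 = 0.001187 kg. 1 mg = 1e-06 kg, so 0.001187 kg = 0.001187 / 1e-06 = 1187 mg. Final answer: 1187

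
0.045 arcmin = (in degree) 1 arcmin = 0.00029088821 rad, so 0.045 arcmin = 0.045 * 0.00029088821 = 1.3089969e-05 rad. 1 degree = 0.017453293 rad, so 1.3089969e-05 rad = 1.3089969e-05 / 0.017453293 = 0.00075 degree. Final answer: 0.00075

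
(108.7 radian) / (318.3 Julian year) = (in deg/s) 6.2e-07. Check: 108.7 radian = 108.7 rad. 1 Julian year = 31557600 s, so 318.3 Julian year = 318.3 * 31557600 = 1.0044784e+10 s. Combine: 108.7 rad / 1.0044784e+10 s = 1.0821537e-08 rad/s. 1 deg/s = 0.017453293 rad/s, so 1.0821537e-08 rad/s = 1.0821537e-08 / 0.017453293 = 6.2002838e-07 deg/s ≈ 6.2e-07 deg/s (4 s.f.).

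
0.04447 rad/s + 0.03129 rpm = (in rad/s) 0.04775. Check: 0.04447 rad/s is already in rad/s. 1 rpm = 0.10471976 rad/s, so 0.03129 rpm = 0.03129 * 0.10471976 = 0.0032766811 rad/s. Sum: 0.04447 + 0.0032766811 = 0.047746681 rad/s. Result: 0.047746681 rad/s ≈ 0.04775 rad/s (4 s.f.).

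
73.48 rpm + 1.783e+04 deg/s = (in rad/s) 1 rpm = 0.10471976 rad/s, so 73.48 rpm = 73.48 * 0.10471976 = 7.6948076 rad/s. 1 deg/s = 0.017453293 rad/s, so 1.783e+04 deg/s = 1.783e+04 * 0.017453293 = 311.19221 rad/s. Sum: 7.6948076 + 311.19221 = 318.88701 rad/s. Result: 318.88701 rad/s ≈ 318.9 rad/s (4 s.f.). Final answer: 318.9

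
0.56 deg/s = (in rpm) 0.09333. Check: 1 deg/s = 0.017453293 rad/s, so 0.56 deg/s = 0.56 * 0.017453293 = 0.0097738438 rad/s. 1 rpm = 0.10471976 rad/s, so 0.0097738438 rad/s = 0.0097738438 / 0.10471976 = 0.093333333 rpm ≈ 0.09333 rpm (4 s.f.).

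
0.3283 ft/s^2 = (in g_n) 1 ft/s^2 = 0.3048 m/s^2, so 0.3283 ft/s^2 = 0.3283 * 0.3048 = 0.10006584 m/s^2. 1 g_n = 9.80665 m/s^2, so 0.10006584 m/s^2 = 0.10006584 / 9.80665 = 0.010203876 g_n ≈ 0.0102 g_n (4 s.f.). Final answer: 0.0102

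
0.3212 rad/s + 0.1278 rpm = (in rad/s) 0.3212 rad/s is already in rad/s. 1 rpm = 0.10471976 rad/s, so 0.1278 rpm = 0.1278 * 0.10471976 = 0.013383185 rad/s. Sum: 0.3212 + 0.013383185 = 0.33458318 rad/s. Result: 0.33458318 rad/s ≈ 0.3346 rad/s (4 s.f.). Final answer: 0.3346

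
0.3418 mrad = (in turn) 5.44e-05. Check: 1 mrad = 0.001 rad, so 0.3418 mrad = 0.3418 * 0.001 = 0.0003418 rad. 1 turn = 6.2831853 rad, so 0.0003418 rad = 0.0003418 / 6.2831853 = 5.439916e-05 turn ≈ 5.44e-05 turn (4 s.f.).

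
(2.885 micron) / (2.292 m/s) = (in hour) 3.496e-10. Check: 1 micron = 1e-06 m, so 2.885 micron = 2.885 * 1e-06 = 2.885e-06 m. 2.292 m/s is already in m/s. Combine: 2.885e-06 m / 2.292 m/s = 1.258726e-06 s. 1 hour = 3600 s, so 1.258726e-06 s = 1.258726e-06 / 3600 = 3.4964611e-10 hour ≈ 3.496e-10 hour (4 s.f.).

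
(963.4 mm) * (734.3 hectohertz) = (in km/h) 1 mm = 0.001 m, so 963.4 mm = 963.4 * 0.001 = 0.9634 m. 1 hectohertz = 100 Hz, so 734.3 hectohertz = 734.3 * 100 = 73430 Hz. Combine: 0.9634 m * 73430 Hz = 70742.462 m/s. 1 km/h = 0.27777778 m/s, so 70742.462 m/s = 70742.462 / 0.27777778 = 254672.86 km/h ≈ 2.547e+05 km/h (4 s.f.). Final answer: 2.547e+05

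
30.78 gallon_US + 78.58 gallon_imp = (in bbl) 1 gallon_US = 0.0037854118 m^3, so 30.78 gallon_US = 30.78 * 0.0037854118 = 0.11651497 m^3. 1 gallon_imp = 0.00454609 m^3, so 78.58 gallon_imp = 78.58 * 0.00454609 = 0.35723175 m^3. Sum: 0.11651497 + 0.35723175 = 0.47374673 m^3. 1 bbl = 0.15898729 m^3, so 0.47374673 m^3 = 0.47374673 / 0.15898729 = 2.9797773 bbl ≈ 2.98 bbl (4 s.f.). Final answer: 2.98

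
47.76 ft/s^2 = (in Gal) 1 ft/s^2 = 0.3048 m/s^2, so 47.76 ft/s^2 = 47.76 * 0.3048 = 14.557248 m/s^2. 1 Gal = 0.01 m/s^2, so 14.557248 m/s^2 = 14.557248 / 0.01 = 1455.7248 Gal ≈ 1456 Gal (4 s.f.). Final answer: 1456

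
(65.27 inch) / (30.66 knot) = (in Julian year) 3.331e-09. Check: 1 inch = 0.0254 m, so 65.27 inch = 65.27 * 0.0254 = 1.657858 m. 1 knot = 0.51444444 m/s, so 30.66 knot = 30.66 * 0.51444444 = 15.772867 m/s. Combine: 1.657858 m / 15.772867 m/s = 0.10510822 s. 1 Julian year = 31557600 s, so 0.10510822 s = 0.10510822 / 31557600 = 3.3306786e-09 Julian year ≈ 3.331e-09 Julian year (4 s.f.).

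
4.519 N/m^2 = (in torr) 4.519 N/m^2 = 4.519 Pa. 1 torr = 133.32237 Pa, so 4.519 Pa = 4.519 / 133.32237 = 0.033895287 torr ≈ 0.0339 torr (4 s.f.). Final answer: 0.0339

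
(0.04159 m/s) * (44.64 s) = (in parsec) 0.04159 m/s is already in m/s. 44.64 s is already in s. Combine: 0.04159 m/s * 44.64 s = 1.8565776 m. 1 parsec = 3.0856776e+16 m, so 1.8565776 m = 1.8565776 / 3.0856776e+16 = 6.0167582e-17 parsec ≈ 6.017e-17 parsec (4 s.f.). Final answer: 6.017e-17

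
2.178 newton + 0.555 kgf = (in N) 7.621. Check: 2.178 newton = 2.178 N. 1 kgf = 9.80665 N, so 0.555 kgf = 0.555 * 9.80665 = 5.4426908 N. Sum: 2.178 + 5.4426908 = 7.6206908 N. Result: 7.6206908 N ≈ 7.621 N (4 s.f.).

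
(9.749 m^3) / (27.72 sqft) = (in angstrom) 9.749 m^3 is already in m^3. 1 sqft = 0.09290304 m^2, so 27.72 sqft = 27.72 * 0.09290304 = 2.5752723 m^2. Combine: 9.749 m^3 / 2.5752723 m^2 = 3.7856191 m. 1 angstrom = 1e-10 m, so 3.7856191 m = 3.7856191 / 1e-10 = 3.7856191e+10 angstrom ≈ 3.786e+10 angstrom (4 s.f.). Final answer: 3.786e+10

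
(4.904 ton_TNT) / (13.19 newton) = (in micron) 1.556e+15. Check: 1 ton_TNT = 4.184e+09 J, so 4.904 ton_TNT = 4.904 * 4.184e+09 = 2.0518336e+10 J. 13.19 newton = 13.19 N. Combine: 2.0518336e+10 J / 13.19 N = 1.5555979e+09 m. 1 micron = 1e-06 m, so 1.5555979e+09 m = 1.5555979e+09 / 1e-06 = 1.5555979e+15 micron ≈ 1.556e+15 micron (4 s.f.).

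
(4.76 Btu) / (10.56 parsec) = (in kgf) 1 Btu = 1055.0559 J, so 4.76 Btu = 4.76 * 1055.0559 = 5022.0659 J. 1 parsec = 3.0856776e+16 m, so 10.56 parsec = 10.56 * 3.0856776e+16 = 3.2584755e+17 m. Combine: 5022.0659 J / 3.2584755e+17 m = 1.5412317e-14 N. 1 kgf = 9.80665 N, so 1.5412317e-14 N = 1.5412317e-14 / 9.80665 = 1.571619e-15 kgf ≈ 1.572e-15 kgf (4 s.f.). Final answer: 1.572e-15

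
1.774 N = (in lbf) 0.3988. Check: 1 lbf = 4.4482216 N, so 1.774 N = 1.774 / 4.4482216 = 0.39881107 lbf ≈ 0.3988 lbf (4 s.f.).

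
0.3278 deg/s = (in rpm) 0.05463. Check: 1 deg/s = 0.017453293 rad/s, so 0.3278 deg/s = 0.3278 * 0.017453293 = 0.0057211893 rad/s. 1 rpm = 0.10471976 rad/s, so 0.0057211893 rad/s = 0.0057211893 / 0.10471976 = 0.054633333 rpm ≈ 0.05463 rpm (4 s.f.).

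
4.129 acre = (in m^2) 1.671e+04. Check: 1 acre = 4046.8564 m^2, so 4.129 acre = 4.129 * 4046.8564 = 16709.47 m^2. Result: 16709.47 m^2 ≈ 1.671e+04 m^2 (4 s.f.).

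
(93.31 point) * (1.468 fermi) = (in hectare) 1 point = 0.00035277778 m, so 93.31 point = 93.31 * 0.00035277778 = 0.032917694 m. 1 fermi = 1e-15 m, so 1.468 fermi = 1.468 * 1e-15 = 1.468e-15 m. Combine: 0.032917694 m * 1.468e-15 m = 4.8323175e-17 m^2. 1 hectare = 10000 m^2, so 4.8323175e-17 m^2 = 4.8323175e-17 / 10000 = 4.8323175e-21 hectare ≈ 4.832e-21 hectare (4 s.f.). Final answer: 4.832e-21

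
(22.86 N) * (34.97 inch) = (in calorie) 22.86 N is already in N. 1 inch = 0.0254 m, so 34.97 inch = 34.97 * 0.0254 = 0.888238 m. Combine: 22.86 N * 0.888238 m = 20.305121 J. 1 calorie = 4.184 J, so 20.305121 J = 20.305121 / 4.184 = 4.8530403 calorie ≈ 4.853 calorie (4 s.f.). Final answer: 4.853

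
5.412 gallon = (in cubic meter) 1 gallon = 0.0037854118 m^3, so 5.412 gallon = 5.412 * 0.0037854118 = 0.020486649 m^3. 0.020486649 m^3 = 0.020486649 cubic meter ≈ 0.02049 cubic meter (4 s.f.). Final answer: 0.02049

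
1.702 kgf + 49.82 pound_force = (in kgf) 1 kgf = 9.80665 N, so 1.702 kgf = 1.702 * 9.80665 = 16.690918 N. 1 pound_force = 4.4482216 N, so 49.82 pound_force = 49.82 * 4.4482216 = 221.6104 N. Sum: 16.690918 + 221.6104 = 238.30132 N. 1 kgf = 9.80665 N, so 238.30132 N = 238.30132 / 9.80665 = 24.299972 kgf ≈ 24.3 kgf (4 s.f.). Final answer: 24.3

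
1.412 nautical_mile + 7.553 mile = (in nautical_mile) 7.975. Check: 1 nautical_mile = 1852 m, so 1.412 nautical_mile = 1.412 * 1852 = 2615.024 m. 1 mile = 1609.344 m, so 7.553 mile = 7.553 * 1609.344 = 12155.375 m. Sum: 2615.024 + 12155.375 = 14770.399 m. 1 nautical_mile = 1852 m, so 14770.399 m = 14770.399 / 1852 = 7.9753776 nautical_mile ≈ 7.975 nautical_mile (4 s.f.).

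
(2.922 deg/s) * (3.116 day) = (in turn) 1 deg/s = 0.017453293 rad/s, so 2.922 deg/s = 2.922 * 0.017453293 = 0.050998521 rad/s. 1 day = 86400 s, so 3.116 day = 3.116 * 86400 = 269222.4 s. Combine: 0.050998521 rad/s * 269222.4 s = 13729.944 rad. 1 turn = 6.2831853 rad, so 13729.944 rad = 13729.944 / 6.2831853 = 2185.1885 turn ≈ 2185 turn (4 s.f.). Final answer: 2185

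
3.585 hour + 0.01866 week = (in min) 403.2. Check: 1 hour = 3600 s, so 3.585 hour = 3.585 * 3600 = 12906 s. 1 week = 604800 s, so 0.01866 week = 0.01866 * 604800 = 11285.568 s. Sum: 12906 + 11285.568 = 24191.568 s. 1 min = 60 s, so 24191.568 s = 24191.568 / 60 = 403.1928 min ≈ 403.2 min (4 s.f.).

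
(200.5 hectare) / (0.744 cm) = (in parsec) 8.734e-09. Check: 1 hectare = 10000 m^2, so 200.5 hectare = 200.5 * 10000 = 2005000 m^2. 1 cm = 0.01 m, so 0.744 cm = 0.744 * 0.01 = 0.00744 m. Combine: 2005000 m^2 / 0.00744 m = 2.6948925e+08 m. 1 parsec = 3.0856776e+16 m, so 2.6948925e+08 m = 2.6948925e+08 / 3.0856776e+16 = 8.7335517e-09 parsec ≈ 8.734e-09 parsec (4 s.f.).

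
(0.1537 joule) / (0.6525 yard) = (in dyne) 2.576e+04. Check: 0.1537 joule = 0.1537 J. 1 yard = 0.9144 m, so 0.6525 yard = 0.6525 * 0.9144 = 0.596646 m. Combine: 0.1537 J / 0.596646 m = 0.25760669 N. 1 dyne = 1e-05 N, so 0.25760669 N = 0.25760669 / 1e-05 = 25760.669 dyne ≈ 2.576e+04 dyne (4 s.f.).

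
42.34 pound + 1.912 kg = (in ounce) 744.9. Check: 1 pound = 0.45359237 kg, so 42.34 pound = 42.34 * 0.45359237 = 19.205101 kg. 1.912 kg is already in kg. Sum: 19.205101 + 1.912 = 21.117101 kg. 1 ounce = 0.028349523 kg, so 21.117101 kg = 21.117101 / 0.028349523 = 744.88382 ounce ≈ 744.9 ounce (4 s.f.).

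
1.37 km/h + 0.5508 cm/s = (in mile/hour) 0.8636. Check: 1 km/h = 0.27777778 m/s, so 1.37 km/h = 1.37 * 0.27777778 = 0.38055556 m/s. 1 cm/s = 0.01 m/s, so 0.5508 cm/s = 0.5508 * 0.01 = 0.005508 m/s. Sum: 0.38055556 + 0.005508 = 0.38606356 m/s. 1 mile/hour = 0.44704 m/s, so 0.38606356 m/s = 0.38606356 / 0.44704 = 0.86359958 mile/hour ≈ 0.8636 mile/hour (4 s.f.).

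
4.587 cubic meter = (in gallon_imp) 1009. Check: 4.587 cubic meter = 4.587 m^3. 1 gallon_imp = 0.00454609 m^3, so 4.587 m^3 = 4.587 / 0.00454609 = 1008.9989 gallon_imp ≈ 1009 gallon_imp (4 s.f.).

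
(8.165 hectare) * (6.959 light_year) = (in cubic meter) 5.376e+21. Check: 1 hectare = 10000 m^2, so 8.165 hectare = 8.165 * 10000 = 81650 m^2. 1 light_year = 9.4607305e+15 m, so 6.959 light_year = 6.959 * 9.4607305e+15 = 6.5837223e+16 m. Combine: 81650 m^2 * 6.5837223e+16 m = 5.3756093e+21 m^3. 5.3756093e+21 m^3 = 5.3756093e+21 cubic meter ≈ 5.376e+21 cubic meter (4 s.f.).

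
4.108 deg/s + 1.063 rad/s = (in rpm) 1 deg/s = 0.017453293 rad/s, so 4.108 deg/s = 4.108 * 0.017453293 = 0.071698126 rad/s. 1.063 rad/s is already in rad/s. Sum: 0.071698126 + 1.063 = 1.1346981 rad/s. 1 rpm = 0.10471976 rad/s, so 1.1346981 rad/s = 1.1346981 / 0.10471976 = 10.835569 rpm ≈ 10.84 rpm (4 s.f.). Final answer: 10.84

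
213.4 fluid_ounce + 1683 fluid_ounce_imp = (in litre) 1 fluid_ounce = 2.957353e-05 m^3, so 213.4 fluid_ounce = 213.4 * 2.957353e-05 = 0.0063109912 m^3. 1 fluid_ounce_imp = 2.8413063e-05 m^3, so 1683 fluid_ounce_imp = 1683 * 2.8413063e-05 = 0.047819184 m^3. Sum: 0.0063109912 + 0.047819184 = 0.054130175 m^3. 1 litre = 0.001 m^3, so 0.054130175 m^3 = 0.054130175 / 0.001 = 54.130175 litre ≈ 54.13 litre (4 s.f.). Final answer: 54.13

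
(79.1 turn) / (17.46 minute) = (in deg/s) 1 turn = 6.2831853 rad, so 79.1 turn = 79.1 * 6.2831853 = 496.99996 rad. 1 minute = 60 s, so 17.46 minute = 17.46 * 60 = 1047.6 s. Combine: 496.99996 rad / 1047.6 s = 0.47441768 rad/s. 1 deg/s = 0.017453293 rad/s, so 0.47441768 rad/s = 0.47441768 / 0.017453293 = 27.182131 deg/s ≈ 27.18 deg/s (4 s.f.). Final answer: 27.18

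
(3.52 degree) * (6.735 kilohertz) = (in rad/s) 1 degree = 0.017453293 rad, so 3.52 degree = 3.52 * 0.017453293 = 0.06143559 rad. 1 kilohertz = 1000 Hz, so 6.735 kilohertz = 6.735 * 1000 = 6735 Hz. Combine: 0.06143559 rad * 6735 Hz = 413.7687 rad/s. Result: 413.7687 rad/s ≈ 413.8 rad/s (4 s.f.). Final answer: 413.8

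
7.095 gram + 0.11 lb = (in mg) 1 gram = 0.001 kg, so 7.095 gram = 7.095 * 0.001 = 0.007095 kg. 1 lb = 0.45359237 kg, so 0.11 lb = 0.11 * 0.45359237 = 0.049895161 kg. Sum: 0.007095 + 0.049895161 = 0.056990161 kg. 1 mg = 1e-06 kg, so 0.056990161 kg = 0.056990161 / 1e-06 = 56990.161 mg ≈ 5.699e+04 mg (4 s.f.). Final answer: 5.699e+04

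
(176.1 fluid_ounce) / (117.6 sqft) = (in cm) 0.04767. Check: 1 fluid_ounce = 2.957353e-05 m^3, so 176.1 fluid_ounce = 176.1 * 2.957353e-05 = 0.0052078986 m^3. 1 sqft = 0.09290304 m^2, so 117.6 sqft = 117.6 * 0.09290304 = 10.925398 m^2. Combine: 0.0052078986 m^3 / 10.925398 m^2 = 0.00047667818 m. 1 cm = 0.01 m, so 0.00047667818 m = 0.00047667818 / 0.01 = 0.047667818 cm ≈ 0.04767 cm (4 s.f.).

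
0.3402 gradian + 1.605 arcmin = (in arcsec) 1 gradian = 0.015707963 rad, so 0.3402 gradian = 0.3402 * 0.015707963 = 0.0053438491 rad. 1 arcmin = 0.00029088821 rad, so 1.605 arcmin = 1.605 * 0.00029088821 = 0.00046687557 rad. Sum: 0.0053438491 + 0.00046687557 = 0.0058107247 rad. 1 arcsec = 4.8481368e-06 rad, so 0.0058107247 rad = 0.0058107247 / 4.8481368e-06 = 1198.548 arcsec ≈ 1199 arcsec (4 s.f.). Final answer: 1199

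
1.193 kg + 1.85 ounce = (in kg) 1.193 kg is already in kg. 1 ounce = 0.028349523 kg, so 1.85 ounce = 1.85 * 0.028349523 = 0.052446618 kg. Sum: 1.193 + 0.052446618 = 1.2454466 kg. Result: 1.2454466 kg ≈ 1.245 kg (4 s.f.). Final answer: 1.245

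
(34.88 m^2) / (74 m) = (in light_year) 34.88 m^2 is already in m^2. 74 m is already in m. Combine: 34.88 m^2 / 74 m = 0.47135135 m. 1 light_year = 9.4607305e+15 m, so 0.47135135 m = 0.47135135 / 9.4607305e+15 = 4.9821877e-17 light_year ≈ 4.982e-17 light_year (4 s.f.). Final answer: 4.982e-17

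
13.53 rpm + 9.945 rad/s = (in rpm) 1 rpm = 0.10471976 rad/s, so 13.53 rpm = 13.53 * 0.10471976 = 1.4168583 rad/s. 9.945 rad/s is already in rad/s. Sum: 1.4168583 + 9.945 = 11.361858 rad/s. 1 rpm = 0.10471976 rad/s, so 11.361858 rad/s = 11.361858 / 0.10471976 = 108.49775 rpm ≈ 108.5 rpm (4 s.f.). Final answer: 108.5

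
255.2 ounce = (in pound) 15.95. Check: 1 ounce = 0.028349523 kg, so 255.2 ounce = 255.2 * 0.028349523 = 7.2347983 kg. 1 pound = 0.45359237 kg, so 7.2347983 kg = 7.2347983 / 0.45359237 = 15.95 pound.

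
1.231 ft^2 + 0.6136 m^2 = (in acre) 1 ft^2 = 0.09290304 m^2, so 1.231 ft^2 = 1.231 * 0.09290304 = 0.11436364 m^2. 0.6136 m^2 is already in m^2. Sum: 0.11436364 + 0.6136 = 0.72796364 m^2. 1 acre = 4046.8564 m^2, so 0.72796364 m^2 = 0.72796364 / 4046.8564 = 0.00017988373 acre ≈ 0.0001799 acre (4 s.f.). Final answer: 0.0001799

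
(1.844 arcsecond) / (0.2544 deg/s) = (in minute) 1 arcsecond = 4.8481368e-06 rad, so 1.844 arcsecond = 1.844 * 4.8481368e-06 = 8.9399643e-06 rad. 1 deg/s = 0.017453293 rad/s, so 0.2544 deg/s = 0.2544 * 0.017453293 = 0.0044401176 rad/s. Combine: 8.9399643e-06 rad / 0.0044401176 rad/s = 0.0020134521 s. 1 minute = 60 s, so 0.0020134521 s = 0.0020134521 / 60 = 3.3557536e-05 minute ≈ 3.356e-05 minute (4 s.f.). Final answer: 3.356e-05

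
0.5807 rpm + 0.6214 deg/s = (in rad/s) 1 rpm = 0.10471976 rad/s, so 0.5807 rpm = 0.5807 * 0.10471976 = 0.060810762 rad/s. 1 deg/s = 0.017453293 rad/s, so 0.6214 deg/s = 0.6214 * 0.017453293 = 0.010845476 rad/s. Sum: 0.060810762 + 0.010845476 = 0.071656238 rad/s. Result: 0.071656238 rad/s ≈ 0.07166 rad/s (4 s.f.). Final answer: 0.07166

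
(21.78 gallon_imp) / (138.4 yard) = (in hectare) 7.824e-08. Check: 1 gallon_imp = 0.00454609 m^3, so 21.78 gallon_imp = 21.78 * 0.00454609 = 0.09901384 m^3. 1 yard = 0.9144 m, so 138.4 yard = 138.4 * 0.9144 = 126.55296 m. Combine: 0.09901384 m^3 / 126.55296 m = 0.00078239055 m^2. 1 hectare = 10000 m^2, so 0.00078239055 m^2 = 0.00078239055 / 10000 = 7.8239055e-08 hectare ≈ 7.824e-08 hectare (4 s.f.).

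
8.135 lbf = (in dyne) 1 lbf = 4.4482216 N, so 8.135 lbf = 8.135 * 4.4482216 = 36.186283 N. 1 dyne = 1e-05 N, so 36.186283 N = 36.186283 / 1e-05 = 3618628.3 dyne ≈ 3.619e+06 dyne (4 s.f.). Final answer: 3.619e+06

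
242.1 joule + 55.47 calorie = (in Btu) 242.1 joule = 242.1 J. 1 calorie = 4.184 J, so 55.47 calorie = 55.47 * 4.184 = 232.08648 J. Sum: 242.1 + 232.08648 = 474.18648 J. 1 Btu = 1055.0559 J, so 474.18648 J = 474.18648 / 1055.0559 = 0.44944206 Btu ≈ 0.4494 Btu (4 s.f.). Final answer: 0.4494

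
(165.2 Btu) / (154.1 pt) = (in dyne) 3.206e+11. Check: 1 Btu = 1055.0559 J, so 165.2 Btu = 165.2 * 1055.0559 = 174295.23 J. 1 pt = 0.00035277778 m, so 154.1 pt = 154.1 * 0.00035277778 = 0.054363056 m. Combine: 174295.23 J / 0.054363056 m = 3206133.7 N. 1 dyne = 1e-05 N, so 3206133.7 N = 3206133.7 / 1e-05 = 3.2061337e+11 dyne ≈ 3.206e+11 dyne (4 s.f.).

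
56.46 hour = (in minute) 3388. Check: 1 hour = 3600 s, so 56.46 hour = 56.46 * 3600 = 203256 s. 1 minute = 60 s, so 203256 s = 203256 / 60 = 3387.6 minute ≈ 3388 minute (4 s.f.).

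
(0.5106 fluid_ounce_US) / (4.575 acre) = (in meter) 1 fluid_ounce_US = 2.957353e-05 m^3, so 0.5106 fluid_ounce_US = 0.5106 * 2.957353e-05 = 1.5100244e-05 m^3. 1 acre = 4046.8564 m^2, so 4.575 acre = 4.575 * 4046.8564 = 18514.368 m^2. Combine: 1.5100244e-05 m^3 / 18514.368 m^2 = 8.1559598e-10 m. 8.1559598e-10 m = 8.1559598e-10 meter ≈ 8.156e-10 meter (4 s.f.). Final answer: 8.156e-10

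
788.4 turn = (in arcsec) 1 turn = 6.2831853 rad, so 788.4 turn = 788.4 * 6.2831853 = 4953.6633 rad. 1 arcsec = 4.8481368e-06 rad, so 4953.6633 rad = 4953.6633 / 4.8481368e-06 = 1.0217664e+09 arcsec ≈ 1.022e+09 arcsec (4 s.f.). Final answer: 1.022e+09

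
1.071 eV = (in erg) 1 eV = 1.6021766e-19 J, so 1.071 eV = 1.071 * 1.6021766e-19 = 1.7159312e-19 J. 1 erg = 1e-07 J, so 1.7159312e-19 J = 1.7159312e-19 / 1e-07 = 1.7159312e-12 erg ≈ 1.716e-12 erg (4 s.f.). Final answer: 1.716e-12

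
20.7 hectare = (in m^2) 2.07e+05. Check: 1 hectare = 10000 m^2, so 20.7 hectare = 20.7 * 10000 = 207000 m^2. Result: 207000 m^2 ≈ 2.07e+05 m^2 (4 s.f.).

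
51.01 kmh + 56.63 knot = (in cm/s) 1 kmh = 0.27777778 m/s, so 51.01 kmh = 51.01 * 0.27777778 = 14.169444 m/s. 1 knot = 0.51444444 m/s, so 56.63 knot = 56.63 * 0.51444444 = 29.132989 m/s. Sum: 14.169444 + 29.132989 = 43.302433 m/s. 1 cm/s = 0.01 m/s, so 43.302433 m/s = 43.302433 / 0.01 = 4330.2433 cm/s ≈ 4330 cm/s (4 s.f.). Final answer: 4330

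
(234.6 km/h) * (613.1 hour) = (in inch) 5.663e+09. Check: 1 km/h = 0.27777778 m/s, so 234.6 km/h = 234.6 * 0.27777778 = 65.166667 m/s. 1 hour = 3600 s, so 613.1 hour = 613.1 * 3600 = 2207160 s. Combine: 65.166667 m/s * 2207160 s = 1.4383326e+08 m. 1 inch = 0.0254 m, so 1.4383326e+08 m = 1.4383326e+08 / 0.0254 = 5.6627268e+09 inch ≈ 5.663e+09 inch (4 s.f.).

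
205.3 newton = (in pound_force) 46.15. Check: 205.3 newton = 205.3 N. 1 pound_force = 4.4482216 N, so 205.3 N = 205.3 / 4.4482216 = 46.153276 pound_force ≈ 46.15 pound_force (4 s.f.).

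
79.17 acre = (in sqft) 1 acre = 4046.8564 m^2, so 79.17 acre = 79.17 * 4046.8564 = 320389.62 m^2. 1 sqft = 0.09290304 m^2, so 320389.62 m^2 = 320389.62 / 0.09290304 = 3448645.2 sqft ≈ 3.449e+06 sqft (4 s.f.). Final answer: 3.449e+06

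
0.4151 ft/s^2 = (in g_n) 0.0129. Check: 1 ft/s^2 = 0.3048 m/s^2, so 0.4151 ft/s^2 = 0.4151 * 0.3048 = 0.12652248 m/s^2. 1 g_n = 9.80665 m/s^2, so 0.12652248 m/s^2 = 0.12652248 / 9.80665 = 0.012901702 g_n ≈ 0.0129 g_n (4 s.f.).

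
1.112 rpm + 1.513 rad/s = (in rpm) 1 rpm = 0.10471976 rad/s, so 1.112 rpm = 1.112 * 0.10471976 = 0.11644837 rad/s. 1.513 rad/s is already in rad/s. Sum: 0.11644837 + 1.513 = 1.6294484 rad/s. 1 rpm = 0.10471976 rad/s, so 1.6294484 rad/s = 1.6294484 / 0.10471976 = 15.560086 rpm ≈ 15.56 rpm (4 s.f.). Final answer: 15.56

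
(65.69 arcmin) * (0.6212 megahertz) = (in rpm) 1 arcmin = 0.00029088821 rad, so 65.69 arcmin = 65.69 * 0.00029088821 = 0.019108446 rad. 1 megahertz = 1000000 Hz, so 0.6212 megahertz = 0.6212 * 1000000 = 621200 Hz. Combine: 0.019108446 rad * 621200 Hz = 11870.167 rad/s. 1 rpm = 0.10471976 rad/s, so 11870.167 rad/s = 11870.167 / 0.10471976 = 113351.74 rpm ≈ 1.134e+05 rpm (4 s.f.). Final answer: 1.134e+05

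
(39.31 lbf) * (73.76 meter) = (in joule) 1.29e+04. Check: 1 lbf = 4.4482216 N, so 39.31 lbf = 39.31 * 4.4482216 = 174.85959 N. 73.76 meter = 73.76 m. Combine: 174.85959 N * 73.76 m = 12897.643 J. 12897.643 J = 12897.643 joule ≈ 1.29e+04 joule (4 s.f.).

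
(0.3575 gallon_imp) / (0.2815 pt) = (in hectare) 1 gallon_imp = 0.00454609 m^3, so 0.3575 gallon_imp = 0.3575 * 0.00454609 = 0.0016252272 m^3. 1 pt = 0.00035277778 m, so 0.2815 pt = 0.2815 * 0.00035277778 = 9.9306944e-05 m. Combine: 0.0016252272 m^3 / 9.9306944e-05 m = 16.365695 m^2. 1 hectare = 10000 m^2, so 16.365695 m^2 = 16.365695 / 10000 = 0.0016365695 hectare ≈ 0.001637 hectare (4 s.f.). Final answer: 0.001637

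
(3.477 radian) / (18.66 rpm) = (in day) 3.477 radian = 3.477 rad. 1 rpm = 0.10471976 rad/s, so 18.66 rpm = 18.66 * 0.10471976 = 1.9540706 rad/s. Combine: 3.477 rad / 1.9540706 rad/s = 1.7793625 s. 1 day = 86400 s, so 1.7793625 s = 1.7793625 / 86400 = 2.0594473e-05 day ≈ 2.059e-05 day (4 s.f.). Final answer: 2.059e-05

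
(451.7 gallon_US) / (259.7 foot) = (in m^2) 0.0216. Check: 1 gallon_US = 0.0037854118 m^3, so 451.7 gallon_US = 451.7 * 0.0037854118 = 1.7098705 m^3. 1 foot = 0.3048 m, so 259.7 foot = 259.7 * 0.3048 = 79.15656 m. Combine: 1.7098705 m^3 / 79.15656 m = 0.021601122 m^2. Result: 0.021601122 m^2 ≈ 0.0216 m^2 (4 s.f.).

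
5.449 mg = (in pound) 1 mg = 1e-06 kg, so 5.449 mg = 5.449 * 1e-06 = 5.449e-06 kg. 1 pound = 0.45359237 kg, so 5.449e-06 kg = 5.449e-06 / 0.45359237 = 1.2012989e-05 pound ≈ 1.201e-05 pound (4 s.f.). Final answer: 1.201e-05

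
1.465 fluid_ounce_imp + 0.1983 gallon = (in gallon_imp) 1 fluid_ounce_imp = 2.8413063e-05 m^3, so 1.465 fluid_ounce_imp = 1.465 * 2.8413063e-05 = 4.1625137e-05 m^3. 1 gallon = 0.0037854118 m^3, so 0.1983 gallon = 0.1983 * 0.0037854118 = 0.00075064716 m^3. Sum: 4.1625137e-05 + 0.00075064716 = 0.00079227229 m^3. 1 gallon_imp = 0.00454609 m^3, so 0.00079227229 m^3 = 0.00079227229 / 0.00454609 = 0.17427554 gallon_imp ≈ 0.1743 gallon_imp (4 s.f.). Final answer: 0.1743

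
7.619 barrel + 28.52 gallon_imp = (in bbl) 1 barrel = 0.15898729 m^3, so 7.619 barrel = 7.619 * 0.15898729 = 1.2113242 m^3. 1 gallon_imp = 0.00454609 m^3, so 28.52 gallon_imp = 28.52 * 0.00454609 = 0.12965449 m^3. Sum: 1.2113242 + 0.12965449 = 1.3409787 m^3. 1 bbl = 0.15898729 m^3, so 1.3409787 m^3 = 1.3409787 / 0.15898729 = 8.4345022 bbl ≈ 8.435 bbl (4 s.f.). Final answer: 8.435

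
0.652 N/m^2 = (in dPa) 6.52. Check: 0.652 N/m^2 = 0.652 Pa. 1 dPa = 0.1 Pa, so 0.652 Pa = 0.652 / 0.1 = 6.52 dPa.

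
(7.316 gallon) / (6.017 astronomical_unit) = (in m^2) 3.077e-14. Check: 1 gallon = 0.0037854118 m^3, so 7.316 gallon = 7.316 * 0.0037854118 = 0.027694073 m^3. 1 astronomical_unit = 1.4959787e+11 m, so 6.017 astronomical_unit = 6.017 * 1.4959787e+11 = 9.0013039e+11 m. Combine: 0.027694073 m^3 / 9.0013039e+11 m = 3.0766734e-14 m^2. Result: 3.0766734e-14 m^2 ≈ 3.077e-14 m^2 (4 s.f.).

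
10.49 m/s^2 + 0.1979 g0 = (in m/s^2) 10.49 m/s^2 is already in m/s^2. 1 g0 = 9.80665 m/s^2, so 0.1979 g0 = 0.1979 * 9.80665 = 1.940736 m/s^2. Sum: 10.49 + 1.940736 = 12.430736 m/s^2. Result: 12.430736 m/s^2 ≈ 12.43 m/s^2 (4 s.f.). Final answer: 12.43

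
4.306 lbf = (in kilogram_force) 1 lbf = 4.4482216 N, so 4.306 lbf = 4.306 * 4.4482216 = 19.154042 N. 1 kilogram_force = 9.80665 N, so 19.154042 N = 19.154042 / 9.80665 = 1.9531687 kilogram_force ≈ 1.953 kilogram_force (4 s.f.). Final answer: 1.953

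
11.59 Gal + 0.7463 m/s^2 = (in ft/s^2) 2.829. Check: 1 Gal = 0.01 m/s^2, so 11.59 Gal = 11.59 * 0.01 = 0.1159 m/s^2. 0.7463 m/s^2 is already in m/s^2. Sum: 0.1159 + 0.7463 = 0.8622 m/s^2. 1 ft/s^2 = 0.3048 m/s^2, so 0.8622 m/s^2 = 0.8622 / 0.3048 = 2.8287402 ft/s^2 ≈ 2.829 ft/s^2 (4 s.f.).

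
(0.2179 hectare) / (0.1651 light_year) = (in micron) 1.395e-06. Check: 1 hectare = 10000 m^2, so 0.2179 hectare = 0.2179 * 10000 = 2179 m^2. 1 light_year = 9.4607305e+15 m, so 0.1651 light_year = 0.1651 * 9.4607305e+15 = 1.5619666e+15 m. Combine: 2179 m^2 / 1.5619666e+15 m = 1.3950362e-12 m. 1 micron = 1e-06 m, so 1.3950362e-12 m = 1.3950362e-12 / 1e-06 = 1.3950362e-06 micron ≈ 1.395e-06 micron (4 s.f.).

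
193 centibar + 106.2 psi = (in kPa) 925.2. Check: 1 centibar = 1000 Pa, so 193 centibar = 193 * 1000 = 193000 Pa. 1 psi = 6894.7573 Pa, so 106.2 psi = 106.2 * 6894.7573 = 732223.22 Pa. Sum: 193000 + 732223.22 = 925223.22 Pa. 1 kPa = 1000 Pa, so 925223.22 Pa = 925223.22 / 1000 = 925.22322 kPa ≈ 925.2 kPa (4 s.f.).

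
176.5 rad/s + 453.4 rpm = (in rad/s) 224. Check: 176.5 rad/s is already in rad/s. 1 rpm = 0.10471976 rad/s, so 453.4 rpm = 453.4 * 0.10471976 = 47.479937 rad/s. Sum: 176.5 + 47.479937 = 223.97994 rad/s. Result: 223.97994 rad/s ≈ 224 rad/s (4 s.f.).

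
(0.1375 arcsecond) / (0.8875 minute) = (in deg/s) 7.173e-07. Check: 1 arcsecond = 4.8481368e-06 rad, so 0.1375 arcsecond = 0.1375 * 4.8481368e-06 = 6.6661881e-07 rad. 1 minute = 60 s, so 0.8875 minute = 0.8875 * 60 = 53.25 s. Combine: 6.6661881e-07 rad / 53.25 s = 1.2518663e-08 rad/s. 1 deg/s = 0.017453293 rad/s, so 1.2518663e-08 rad/s = 1.2518663e-08 / 0.017453293 = 7.1726656e-07 deg/s ≈ 7.173e-07 deg/s (4 s.f.).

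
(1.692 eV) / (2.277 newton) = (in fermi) 1 eV = 1.6021766e-19 J, so 1.692 eV = 1.692 * 1.6021766e-19 = 2.7108829e-19 J. 2.277 newton = 2.277 N. Combine: 2.7108829e-19 J / 2.277 N = 1.1905502e-19 m. 1 fermi = 1e-15 m, so 1.1905502e-19 m = 1.1905502e-19 / 1e-15 = 0.00011905502 fermi ≈ 0.0001191 fermi (4 s.f.). Final answer: 0.0001191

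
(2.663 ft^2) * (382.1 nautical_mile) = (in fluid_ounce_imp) 1 ft^2 = 0.09290304 m^2, so 2.663 ft^2 = 2.663 * 0.09290304 = 0.2474008 m^2. 1 nautical_mile = 1852 m, so 382.1 nautical_mile = 382.1 * 1852 = 707649.2 m. Combine: 0.2474008 m^2 * 707649.2 m = 175072.98 m^3. 1 fluid_ounce_imp = 2.8413063e-05 m^3, so 175072.98 m^3 = 175072.98 / 2.8413063e-05 = 6.1617073e+09 fluid_ounce_imp ≈ 6.162e+09 fluid_ounce_imp (4 s.f.). Final answer: 6.162e+09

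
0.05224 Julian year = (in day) 19.08. Check: 1 Julian year = 31557600 s, so 0.05224 Julian year = 0.05224 * 31557600 = 1648569 s. 1 day = 86400 s, so 1648569 s = 1648569 / 86400 = 19.08066 day ≈ 19.08 day (4 s.f.).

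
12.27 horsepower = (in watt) 1 horsepower = 745.69987 W, so 12.27 horsepower = 12.27 * 745.69987 = 9149.7374 W. 9149.7374 W = 9149.7374 watt ≈ 9150 watt (4 s.f.). Final answer: 9150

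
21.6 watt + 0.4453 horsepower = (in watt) 353.7. Check: 21.6 watt = 21.6 W. 1 horsepower = 745.69987 W, so 0.4453 horsepower = 0.4453 * 745.69987 = 332.06015 W. Sum: 21.6 + 332.06015 = 353.66015 W. 353.66015 W = 353.66015 watt ≈ 353.7 watt (4 s.f.).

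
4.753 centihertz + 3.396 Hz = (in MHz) 3.444e-06. Check: 1 centihertz = 0.01 Hz, so 4.753 centihertz = 4.753 * 0.01 = 0.04753 Hz. 3.396 Hz is already in Hz. Sum: 0.04753 + 3.396 = 3.44353 Hz. 1 MHz = 1000000 Hz, so 3.44353 Hz = 3.44353 / 1000000 = 3.44353e-06 MHz ≈ 3.444e-06 MHz (4 s.f.).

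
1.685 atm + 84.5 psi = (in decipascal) 7.533e+06. Check: 1 atm = 101325 Pa, so 1.685 atm = 1.685 * 101325 = 170732.62 Pa. 1 psi = 6894.7573 Pa, so 84.5 psi = 84.5 * 6894.7573 = 582606.99 Pa. Sum: 170732.62 + 582606.99 = 753339.62 Pa. 1 decipascal = 0.1 Pa, so 753339.62 Pa = 753339.62 / 0.1 = 7533396.2 decipascal ≈ 7.533e+06 decipascal (4 s.f.).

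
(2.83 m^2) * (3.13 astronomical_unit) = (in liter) 2.83 m^2 is already in m^2. 1 astronomical_unit = 1.4959787e+11 m, so 3.13 astronomical_unit = 3.13 * 1.4959787e+11 = 4.6824134e+11 m. Combine: 2.83 m^2 * 4.6824134e+11 m = 1.325123e+12 m^3. 1 liter = 0.001 m^3, so 1.325123e+12 m^3 = 1.325123e+12 / 0.001 = 1.325123e+15 liter ≈ 1.325e+15 liter (4 s.f.). Final answer: 1.325e+15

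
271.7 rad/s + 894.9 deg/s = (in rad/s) 287.3. Check: 271.7 rad/s is already in rad/s. 1 deg/s = 0.017453293 rad/s, so 894.9 deg/s = 894.9 * 0.017453293 = 15.618951 rad/s. Sum: 271.7 + 15.618951 = 287.31895 rad/s. Result: 287.31895 rad/s ≈ 287.3 rad/s (4 s.f.).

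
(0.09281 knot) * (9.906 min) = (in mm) 1 knot = 0.51444444 m/s, so 0.09281 knot = 0.09281 * 0.51444444 = 0.047745589 m/s. 1 min = 60 s, so 9.906 min = 9.906 * 60 = 594.36 s. Combine: 0.047745589 m/s * 594.36 s = 28.378068 m. 1 mm = 0.001 m, so 28.378068 m = 28.378068 / 0.001 = 28378.068 mm ≈ 2.838e+04 mm (4 s.f.). Final answer: 2.838e+04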